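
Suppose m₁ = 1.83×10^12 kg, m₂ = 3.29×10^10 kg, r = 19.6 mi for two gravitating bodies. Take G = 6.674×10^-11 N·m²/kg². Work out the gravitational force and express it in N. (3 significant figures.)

4040 N

Directly: F = Gm₁m₂/r².
m₁ = 1.83×10^12 kg; m₂ = 3.29×10^10 kg; r = 19.6 mi = 31543 m; G = 6.674×10^-11 N·m²/kg².
F = 4039 N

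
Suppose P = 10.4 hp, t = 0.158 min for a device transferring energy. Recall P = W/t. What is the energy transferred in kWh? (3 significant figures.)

Solving P = W/t for W: W = P·t.
P = 10.4 hp = 7755 W; t = 0.158 min = 9.480 s.
W = 73520 J  (the unit combination reduces to kg·m²/s² = J)
73520 J × (1 kWh / 3.600×10^6 J) = 0.02042 kWh

0.0204 kWh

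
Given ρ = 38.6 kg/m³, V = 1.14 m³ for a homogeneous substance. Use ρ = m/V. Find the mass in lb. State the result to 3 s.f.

Rearranging: m = ρV.
ρ = 38.6 kg/m³; V = 1.14 m³.
m = 44.00 kg
44.00 kg × (1 lb / 0.4536 kg) = 97.01 lb

97.0 lb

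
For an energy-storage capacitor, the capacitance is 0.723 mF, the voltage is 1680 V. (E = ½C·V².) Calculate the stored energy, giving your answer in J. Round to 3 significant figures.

1020 J

Directly: E = ½CV².
C = 0.723 mF = 7.230×10^-4 F; V = 1680 V.
E = 1020 J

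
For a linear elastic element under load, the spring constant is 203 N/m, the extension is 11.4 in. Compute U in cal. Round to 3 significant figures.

2.03 cal

U is given directly by: U = ½kx².
k = 203 N/m; x = 11.4 in = 0.2896 m.
U = 8.510 J  (the unit combination reduces to kg·m²/s² = J)
8.510 J × (1 cal / 4.184 J) = 2.034 cal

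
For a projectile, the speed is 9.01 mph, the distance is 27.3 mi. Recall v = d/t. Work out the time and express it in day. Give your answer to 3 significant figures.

0.126 day

Rearranging v = d/t for t: t = d/v.
v = 9.01 mph = 4.028 m/s; d = 27.3 mi = 43935 m.
t = 10908 s
10908 s × (1 day / 86400 s) = 0.1262 day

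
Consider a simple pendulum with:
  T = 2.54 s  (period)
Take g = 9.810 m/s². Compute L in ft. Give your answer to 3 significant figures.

Rearranging: L = g·(T/2π)².
T = 2.54 s; g = 9.810 m/s².
L = 1.603 m
1.603 m × (1 ft / 0.3048 m) = 5.260 ft

5.26 ft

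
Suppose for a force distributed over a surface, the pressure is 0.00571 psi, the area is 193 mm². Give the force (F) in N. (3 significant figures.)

Rearranging P = F/A for F: F = P·A.
P = 0.00571 psi = 39.37 Pa; A = 193 mm² = 1.930×10^-4 m².
F = 0.007598 N

0.00760 N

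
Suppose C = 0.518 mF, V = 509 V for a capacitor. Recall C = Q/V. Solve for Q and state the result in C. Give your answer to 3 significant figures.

0.264 C

Rearranging: Q = CV.
C = 0.518 mF = 5.180×10^-4 F; V = 509 V.
Q = 0.2637 C  (the unit combination reduces to A·s = C)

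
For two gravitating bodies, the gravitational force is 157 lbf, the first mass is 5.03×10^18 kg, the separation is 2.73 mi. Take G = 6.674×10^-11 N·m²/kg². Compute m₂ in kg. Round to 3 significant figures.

40.2 kg

Rearranging F = G·m₁·m₂/r² for m₂: m₂ = F·r²/(G·m₁).
F = 157 lbf = 698.4 N; m₁ = 5.03×10^18 kg; r = 2.73 mi = 4394 m; G = 6.674×10^-11 N·m²/kg².
m₂ = 40.16 kg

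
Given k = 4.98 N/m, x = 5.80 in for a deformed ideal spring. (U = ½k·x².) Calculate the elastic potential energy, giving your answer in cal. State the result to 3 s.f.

U is given directly by: U = ½kx².
k = 4.98 N/m; x = 5.80 in = 0.1473 m.
U = 0.05404 J  (the unit combination reduces to kg·m²/s² = J)
0.05404 J × (1 cal / 4.184 J) = 0.01292 cal

0.0129 cal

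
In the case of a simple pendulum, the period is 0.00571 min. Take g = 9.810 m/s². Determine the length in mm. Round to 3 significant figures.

29.2 mm

Rearranging: L = g·(T/2π)².
T = 0.00571 min = 0.3426 s; g = 9.810 m/s².
L = 0.02917 m
0.02917 m × (1 mm / 0.001000 m) = 29.17 mm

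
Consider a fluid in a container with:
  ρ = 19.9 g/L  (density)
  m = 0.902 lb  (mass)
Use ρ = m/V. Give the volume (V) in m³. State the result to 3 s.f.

Rearranging ρ = m/V for V: V = m/ρ.
ρ = 19.9 g/L = 19.90 kg/m³; m = 0.902 lb = 0.4091 kg.
V = 0.02056 m³

0.0206 m³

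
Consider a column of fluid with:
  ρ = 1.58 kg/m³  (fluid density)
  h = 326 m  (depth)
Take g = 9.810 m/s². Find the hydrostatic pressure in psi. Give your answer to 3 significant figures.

0.733 psi

P is given directly by: P = ρgh.
ρ = 1.58 kg/m³; h = 326 m; g = 9.810 m/s².
P = 5053 Pa  (the unit combination reduces to kg/(m·s²) = Pa)
5053 Pa × (1 psi / 6895 Pa) = 0.7329 psi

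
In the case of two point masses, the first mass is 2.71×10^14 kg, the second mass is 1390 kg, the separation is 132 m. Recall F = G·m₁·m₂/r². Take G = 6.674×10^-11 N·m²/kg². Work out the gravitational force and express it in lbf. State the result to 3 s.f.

324 lbf

From Newton's law of gravitation: F = Gm₁m₂/r².
m₁ = 2.71×10^14 kg; m₂ = 1390 kg; r = 132 m; G = 6.674×10^-11 N·m²/kg².
F = 1443 N
1443 N × (1 lbf / 4.448 N) = 324.4 lbf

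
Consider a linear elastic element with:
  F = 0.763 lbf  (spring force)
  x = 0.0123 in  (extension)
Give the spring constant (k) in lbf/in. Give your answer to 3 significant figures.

62.0 lbf/in

From Hooke's law: k = F/x.
F = 0.763 lbf = 3.394 N; x = 0.0123 in = 3.124×10^-4 m.
k = 10864 N/m
10864 N/m × (1 lbf/in / 175.1 N/m) = 62.03 lbf/in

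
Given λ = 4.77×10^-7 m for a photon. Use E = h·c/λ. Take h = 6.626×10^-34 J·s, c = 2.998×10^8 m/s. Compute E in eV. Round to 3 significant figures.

Directly: E = hc/λ.
λ = 4.77×10^-7 m; h = 6.626×10^-34 J·s; c = 2.998×10^8 m/s.
E = 4.165×10^-19 J  (the unit combination reduces to kg·m²/s² = J)
4.165×10^-19 J × (1 eV / 1.602×10^-19 J) = 2.599 eV

2.60 eV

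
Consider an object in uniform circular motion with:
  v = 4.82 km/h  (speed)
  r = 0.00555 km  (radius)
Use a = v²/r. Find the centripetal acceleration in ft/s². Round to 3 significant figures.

a is given directly by: a = v²/r.
v = 4.82 km/h = 1.339 m/s; r = 0.00555 km = 5.550 m.
a = 0.3230 m/s²
0.3230 m/s² × (1 ft/s² / 0.3048 m/s²) = 1.060 ft/s²

1.06 ft/s²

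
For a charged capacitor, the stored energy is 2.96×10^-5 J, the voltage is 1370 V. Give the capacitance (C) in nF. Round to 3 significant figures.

0.0315 nF

Solving E = ½C·V² for C: C = 2E/V².
E = 2.96×10^-5 J; V = 1370 V.
C = 3.154×10^-11 F
3.154×10^-11 F × (1 nF / 1.000×10^-9 F) = 0.03154 nF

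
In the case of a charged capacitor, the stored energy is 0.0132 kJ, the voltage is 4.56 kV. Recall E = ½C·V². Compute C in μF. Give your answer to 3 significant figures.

1.27 μF

Solving E = ½C·V² for C: C = 2E/V².
E = 0.0132 kJ = 13.20 J; V = 4.56 kV = 4560 V.
C = 1.270×10^-6 F
1.270×10^-6 F × (1 μF / 1.000×10^-6 F) = 1.270 μF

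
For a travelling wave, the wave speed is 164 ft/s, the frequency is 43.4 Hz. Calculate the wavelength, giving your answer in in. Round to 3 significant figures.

Solving v = f·λ for λ: λ = v/f.
v = 164 ft/s = 49.99 m/s; f = 43.4 Hz.
λ = 1.152 m
1.152 m × (1 in / 0.02540 m) = 45.35 in

45.3 in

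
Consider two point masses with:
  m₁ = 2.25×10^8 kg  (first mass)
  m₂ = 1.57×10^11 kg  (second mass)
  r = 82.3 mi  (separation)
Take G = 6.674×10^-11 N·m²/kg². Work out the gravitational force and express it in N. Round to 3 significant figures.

0.134 N

From Newton's law of gravitation: F = Gm₁m₂/r².
m₁ = 2.25×10^8 kg; m₂ = 1.57×10^11 kg; r = 82.3 mi = 1.324×10^5 m; G = 6.674×10^-11 N·m²/kg².
F = 0.1344 N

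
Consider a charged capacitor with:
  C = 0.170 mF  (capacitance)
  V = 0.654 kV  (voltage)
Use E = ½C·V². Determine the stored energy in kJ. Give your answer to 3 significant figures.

E is given directly by: E = ½CV².
C = 0.170 mF = 1.700×10^-4 F; V = 0.654 kV = 654.0 V.
E = 36.36 J
36.36 J × (1 kJ / 1000 J) = 0.03636 kJ

0.0364 kJ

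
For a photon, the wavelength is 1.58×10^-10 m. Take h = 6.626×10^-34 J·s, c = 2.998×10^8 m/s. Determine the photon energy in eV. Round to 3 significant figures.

Directly: E = hc/λ.
λ = 1.58×10^-10 m; h = 6.626×10^-34 J·s; c = 2.998×10^8 m/s.
E = 1.257×10^-15 J  (the unit combination reduces to kg·m²/s² = J)
1.257×10^-15 J × (1 eV / 1.602×10^-19 J) = 7847 eV

7850 eV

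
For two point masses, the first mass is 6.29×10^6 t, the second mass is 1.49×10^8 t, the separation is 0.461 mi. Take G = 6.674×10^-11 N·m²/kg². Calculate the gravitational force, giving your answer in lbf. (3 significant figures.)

From Newton's law of gravitation: F = Gm₁m₂/r².
m₁ = 6.29×10^6 t = 6.290×10^9 kg; m₂ = 1.49×10^8 t = 1.490×10^11 kg; r = 0.461 mi = 741.9 m; G = 6.674×10^-11 N·m²/kg².
F = 1.136×10^5 N
1.136×10^5 N × (1 lbf / 4.448 N) = 25547 lbf

25500 lbf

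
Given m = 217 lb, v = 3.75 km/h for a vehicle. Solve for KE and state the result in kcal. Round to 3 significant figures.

0.0128 kcal

KE is given directly by: KE = ½mv².
m = 217 lb = 98.43 kg; v = 3.75 km/h = 1.042 m/s.
KE = 53.40 J
53.40 J × (1 kcal / 4184 J) = 0.01276 kcal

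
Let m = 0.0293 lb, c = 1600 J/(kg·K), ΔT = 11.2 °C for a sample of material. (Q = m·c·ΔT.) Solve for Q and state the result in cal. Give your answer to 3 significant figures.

Directly: Q = mcΔT.
m = 0.0293 lb = 0.01329 kg; c = 1600 J/(kg·K); ΔT = 11.2 °C = 11.20 K.
Q = 238.2 J
238.2 J × (1 cal / 4.184 J) = 56.92 cal

56.9 cal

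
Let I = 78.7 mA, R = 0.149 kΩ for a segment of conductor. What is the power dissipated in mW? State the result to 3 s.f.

923 mW

P is given directly by: P = I²R.
I = 78.7 mA = 0.07870 A; R = 0.149 kΩ = 149.0 Ω.
P = 0.9229 W
0.9229 W × (1 mW / 0.001000 W) = 922.9 mW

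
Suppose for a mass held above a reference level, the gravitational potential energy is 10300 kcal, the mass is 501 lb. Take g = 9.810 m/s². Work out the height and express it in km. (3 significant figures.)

19.3 km

Rearranging PE = m·g·h for h: h = PE/(m·g).
PE = 10300 kcal = 4.310×10^7 J; m = 501 lb = 227.2 kg; g = 9.810 m/s².
h = 19331 m
19331 m × (1 km / 1000 m) = 19.33 km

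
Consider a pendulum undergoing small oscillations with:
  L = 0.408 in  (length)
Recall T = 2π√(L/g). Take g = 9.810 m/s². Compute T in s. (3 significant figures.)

0.204 s

T is given directly by: T = 2π√(L/g).
L = 0.408 in = 0.01036 m; g = 9.810 m/s².
T = 0.2042 s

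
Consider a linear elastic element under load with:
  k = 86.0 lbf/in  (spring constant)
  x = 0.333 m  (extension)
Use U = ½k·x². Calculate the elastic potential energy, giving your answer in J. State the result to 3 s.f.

835 J

Directly: U = ½kx².
k = 86.0 lbf/in = 15061 N/m; x = 0.333 m.
U = 835.0 J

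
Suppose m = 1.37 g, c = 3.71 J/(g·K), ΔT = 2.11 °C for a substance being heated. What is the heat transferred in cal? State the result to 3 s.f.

Directly: Q = mcΔT.
m = 1.37 g = 0.001370 kg; c = 3.71 J/(g·K) = 3710 J/(kg·K); ΔT = 2.11 °C = 2.110 K.
Q = 10.72 J  (the unit combination reduces to kg·m²/s² = J)
10.72 J × (1 cal / 4.184 J) = 2.563 cal

2.56 cal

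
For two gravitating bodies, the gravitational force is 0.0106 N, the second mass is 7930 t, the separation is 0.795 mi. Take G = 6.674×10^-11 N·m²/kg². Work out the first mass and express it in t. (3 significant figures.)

32800 t

Rearranging F = G·m₁·m₂/r² for m₁: m₁ = F·r²/(G·m₂).
F = 0.0106 N; m₂ = 7930 t = 7.930×10^6 kg; r = 0.795 mi = 1279 m; G = 6.674×10^-11 N·m²/kg².
m₁ = 3.279×10^7 kg
3.279×10^7 kg × (1 t / 1000 kg) = 32785 t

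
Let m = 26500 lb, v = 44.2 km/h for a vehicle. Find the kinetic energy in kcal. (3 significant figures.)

Directly: KE = ½mv².
m = 26500 lb = 12020 kg; v = 44.2 km/h = 12.28 m/s.
KE = 9.060×10^5 J
9.060×10^5 J × (1 kcal / 4184 J) = 216.5 kcal

217 kcal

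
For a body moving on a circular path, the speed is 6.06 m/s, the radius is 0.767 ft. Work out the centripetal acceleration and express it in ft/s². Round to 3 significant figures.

Directly: a = v²/r.
v = 6.06 m/s; r = 0.767 ft = 0.2338 m.
a = 157.1 m/s²
157.1 m/s² × (1 ft/s² / 0.3048 m/s²) = 515.4 ft/s²

515 ft/s²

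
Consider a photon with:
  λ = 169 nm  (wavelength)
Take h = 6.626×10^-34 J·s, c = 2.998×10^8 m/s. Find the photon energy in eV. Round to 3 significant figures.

7.34 eV

E is given directly by: E = hc/λ.
λ = 169 nm = 1.690×10^-7 m; h = 6.626×10^-34 J·s; c = 2.998×10^8 m/s.
E = 1.175×10^-18 J
1.175×10^-18 J × (1 eV / 1.602×10^-19 J) = 7.336 eV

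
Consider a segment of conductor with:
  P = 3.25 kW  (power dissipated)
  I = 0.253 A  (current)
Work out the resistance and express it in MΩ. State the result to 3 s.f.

0.0508 MΩ

Solving P = I²R for R: R = P/I².
P = 3.25 kW = 3250 W; I = 0.253 A.
R = 50774 Ω
50774 Ω × (1 MΩ / 1.000×10^6 Ω) = 0.05077 MΩ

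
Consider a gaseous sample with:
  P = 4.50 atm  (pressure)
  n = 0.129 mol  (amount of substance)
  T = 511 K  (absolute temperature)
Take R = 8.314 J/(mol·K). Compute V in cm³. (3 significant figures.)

Rearranging PV = nRT for V: V = nRT/P.
P = 4.50 atm = 4.560×10^5 Pa; n = 0.129 mol; T = 511 K; R = 8.314 J/(mol·K).
V = 0.001202 m³
0.001202 m³ × (1 cm³ / 1.000×10^-6 m³) = 1202 cm³

1200 cm³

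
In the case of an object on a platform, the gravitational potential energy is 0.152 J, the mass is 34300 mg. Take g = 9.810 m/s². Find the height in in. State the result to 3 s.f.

17.8 in

Rearranging PE = m·g·h for h: h = PE/(m·g).
PE = 0.152 J; m = 34300 mg = 0.03430 kg; g = 9.810 m/s².
h = 0.4517 m
0.4517 m × (1 in / 0.02540 m) = 17.78 in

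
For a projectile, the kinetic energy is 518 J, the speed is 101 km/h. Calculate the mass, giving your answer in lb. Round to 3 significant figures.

2.90 lb

Solving KE = ½mv² for m: m = 2·KE/v².
KE = 518 J; v = 101 km/h = 28.06 m/s.
m = 1.316 kg
1.316 kg × (1 lb / 0.4536 kg) = 2.902 lb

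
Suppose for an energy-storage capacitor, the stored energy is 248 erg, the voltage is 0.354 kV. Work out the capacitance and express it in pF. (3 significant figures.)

Solving E = ½C·V² for C: C = 2E/V².
E = 248 erg = 2.480×10^-5 J; V = 0.354 kV = 354.0 V.
C = 3.958×10^-10 F
3.958×10^-10 F × (1 pF / 1.000×10^-12 F) = 395.8 pF

396 pF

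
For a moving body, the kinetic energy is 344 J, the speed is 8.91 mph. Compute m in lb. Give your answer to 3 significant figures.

95.6 lb

Rearranging KE = ½mv² for m: m = 2·KE/v².
KE = 344 J; v = 8.91 mph = 3.983 m/s.
m = 43.37 kg
43.37 kg × (1 lb / 0.4536 kg) = 95.60 lb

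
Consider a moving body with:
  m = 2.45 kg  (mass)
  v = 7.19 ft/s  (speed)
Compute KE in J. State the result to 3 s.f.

KE is given directly by: KE = ½mv².
m = 2.45 kg; v = 7.19 ft/s = 2.192 m/s.
KE = 5.883 J

5.88 J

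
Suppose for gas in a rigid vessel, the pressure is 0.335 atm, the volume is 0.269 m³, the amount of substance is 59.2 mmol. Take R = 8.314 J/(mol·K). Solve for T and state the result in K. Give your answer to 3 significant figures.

18600 K

From the ideal-gas law: T = PV/(nR).
P = 0.335 atm = 33944 Pa; V = 0.269 m³; n = 59.2 mmol = 0.05920 mol; R = 8.314 J/(mol·K).
T = 18552 K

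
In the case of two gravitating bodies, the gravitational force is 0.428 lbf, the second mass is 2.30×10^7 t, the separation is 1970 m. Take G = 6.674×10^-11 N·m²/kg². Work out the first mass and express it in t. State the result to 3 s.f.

Solving F = G·m₁·m₂/r² for m₁: m₁ = F·r²/(G·m₂).
F = 0.428 lbf = 1.904 N; m₂ = 2.30×10^7 t = 2.300×10^10 kg; r = 1970 m; G = 6.674×10^-11 N·m²/kg².
m₁ = 4.813×10^6 kg
4.813×10^6 kg × (1 t / 1000 kg) = 4813 t

4810 t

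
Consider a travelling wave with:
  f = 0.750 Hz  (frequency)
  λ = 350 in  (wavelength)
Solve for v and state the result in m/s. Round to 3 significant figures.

v is given directly by: v = fλ.
f = 0.750 Hz; λ = 350 in = 8.890 m.
v = 6.667 m/s

6.67 m/s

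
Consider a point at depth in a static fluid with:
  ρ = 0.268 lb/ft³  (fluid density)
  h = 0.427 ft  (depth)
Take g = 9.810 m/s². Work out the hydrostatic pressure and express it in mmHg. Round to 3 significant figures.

Directly: P = ρgh.
ρ = 0.268 lb/ft³ = 4.293 kg/m³; h = 0.427 ft = 0.1301 m; g = 9.810 m/s².
P = 5.481 Pa
5.481 Pa × (1 mmHg / 133.3 Pa) = 0.04111 mmHg

0.0411 mmHg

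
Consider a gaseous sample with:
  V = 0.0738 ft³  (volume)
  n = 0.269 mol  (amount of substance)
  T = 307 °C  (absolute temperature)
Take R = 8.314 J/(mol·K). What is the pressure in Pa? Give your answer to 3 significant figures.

6.21×10^5 Pa

From the ideal-gas law: P = nRT/V.
V = 0.0738 ft³ = 0.002090 m³; n = 0.269 mol; T = 307 °C = 580.1 K; R = 8.314 J/(mol·K).
P = 6.209×10^5 Pa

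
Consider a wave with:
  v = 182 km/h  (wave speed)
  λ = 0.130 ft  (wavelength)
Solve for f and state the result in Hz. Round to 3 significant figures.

Rearranging v = f·λ for f: f = v/λ.
v = 182 km/h = 50.56 m/s; λ = 0.130 ft = 0.03962 m.
f = 1276 Hz

1280 Hz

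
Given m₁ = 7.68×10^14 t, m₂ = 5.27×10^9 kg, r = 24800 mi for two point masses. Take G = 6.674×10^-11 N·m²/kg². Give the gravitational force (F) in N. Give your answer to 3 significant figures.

Directly: F = Gm₁m₂/r².
m₁ = 7.68×10^14 t = 7.680×10^17 kg; m₂ = 5.27×10^9 kg; r = 24800 mi = 3.991×10^7 m; G = 6.674×10^-11 N·m²/kg².
F = 169.6 N

170 N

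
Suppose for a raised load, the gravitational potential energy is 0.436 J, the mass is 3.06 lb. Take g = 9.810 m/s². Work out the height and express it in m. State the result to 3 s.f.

Solving PE = m·g·h for h: h = PE/(m·g).
PE = 0.436 J; m = 3.06 lb = 1.388 kg; g = 9.810 m/s².
h = 0.03202 m

0.0320 m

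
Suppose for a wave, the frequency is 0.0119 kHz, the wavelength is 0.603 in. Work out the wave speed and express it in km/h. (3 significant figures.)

0.656 km/h

Directly: v = fλ.
f = 0.0119 kHz = 11.90 Hz; λ = 0.603 in = 0.01532 m.
v = 0.1823 m/s
0.1823 m/s × (1 km/h / 0.2778 m/s) = 0.6561 km/h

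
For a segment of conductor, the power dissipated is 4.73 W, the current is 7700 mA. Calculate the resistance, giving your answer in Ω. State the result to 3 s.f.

Rearranging P = I²R for R: R = P/I².
P = 4.73 W; I = 7700 mA = 7.700 A.
R = 0.07978 Ω

0.0798 Ω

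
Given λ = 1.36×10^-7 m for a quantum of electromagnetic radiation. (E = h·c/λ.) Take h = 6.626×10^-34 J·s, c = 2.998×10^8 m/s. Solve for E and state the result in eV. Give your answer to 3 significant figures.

E is given directly by: E = hc/λ.
λ = 1.36×10^-7 m; h = 6.626×10^-34 J·s; c = 2.998×10^8 m/s.
E = 1.461×10^-18 J
1.461×10^-18 J × (1 eV / 1.602×10^-19 J) = 9.117 eV

9.12 eV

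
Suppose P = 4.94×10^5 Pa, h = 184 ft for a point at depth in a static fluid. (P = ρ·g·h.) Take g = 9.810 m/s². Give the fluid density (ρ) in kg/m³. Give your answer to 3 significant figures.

Rearranging P = ρ·g·h for ρ: ρ = P/(g·h).
P = 4.94×10^5 Pa; h = 184 ft = 56.08 m; g = 9.810 m/s².
ρ = 897.9 kg/m³

898 kg/m³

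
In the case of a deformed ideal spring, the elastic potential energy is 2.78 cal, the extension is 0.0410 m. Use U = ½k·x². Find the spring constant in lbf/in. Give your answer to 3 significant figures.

Rearranging U = ½k·x² for k: k = 2U/x².
U = 2.78 cal = 11.63 J; x = 0.0410 m.
k = 13839 N/m
13839 N/m × (1 lbf/in / 175.1 N/m) = 79.02 lbf/in

79.0 lbf/in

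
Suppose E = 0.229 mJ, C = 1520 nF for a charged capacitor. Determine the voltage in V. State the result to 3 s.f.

Solving E = ½C·V² for V: V = √(2E/C).
E = 0.229 mJ = 2.290×10^-4 J; C = 1520 nF = 1.520×10^-6 F.
V = 17.36 V

17.4 V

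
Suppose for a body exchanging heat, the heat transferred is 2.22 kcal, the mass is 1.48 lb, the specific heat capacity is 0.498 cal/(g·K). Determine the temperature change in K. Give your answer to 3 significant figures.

Rearranging Q = m·c·ΔT for ΔT: ΔT = Q/(m·c).
Q = 2.22 kcal = 9288 J; m = 1.48 lb = 0.6713 kg; c = 0.498 cal/(g·K) = 2084 J/(kg·K).
ΔT = 6.640 K

6.64 K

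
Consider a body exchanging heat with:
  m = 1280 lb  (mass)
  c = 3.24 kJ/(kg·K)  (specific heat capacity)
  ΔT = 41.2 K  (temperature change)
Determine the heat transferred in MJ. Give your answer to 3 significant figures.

Directly: Q = mcΔT.
m = 1280 lb = 580.6 kg; c = 3.24 kJ/(kg·K) = 3240 J/(kg·K); ΔT = 41.2 K.
Q = 7.750×10^7 J
7.750×10^7 J × (1 MJ / 1.000×10^6 J) = 77.50 MJ

77.5 MJ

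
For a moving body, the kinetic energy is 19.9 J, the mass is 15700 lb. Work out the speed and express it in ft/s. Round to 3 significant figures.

0.245 ft/s

Rearranging: v = √(2·KE/m).
KE = 19.9 J; m = 15700 lb = 7121 kg.
v = 0.07476 m/s
0.07476 m/s × (1 ft/s / 0.3048 m/s) = 0.2453 ft/s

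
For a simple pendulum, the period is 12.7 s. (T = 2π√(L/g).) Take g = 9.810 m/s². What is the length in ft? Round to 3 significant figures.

131 ft

Rearranging: L = g·(T/2π)².
T = 12.7 s; g = 9.810 m/s².
L = 40.08 m
40.08 m × (1 ft / 0.3048 m) = 131.5 ft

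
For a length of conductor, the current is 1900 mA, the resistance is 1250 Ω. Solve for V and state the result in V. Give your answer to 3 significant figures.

V is given directly by: V = IR.
I = 1900 mA = 1.900 A; R = 1250 Ω.
V = 2375 V

2380 V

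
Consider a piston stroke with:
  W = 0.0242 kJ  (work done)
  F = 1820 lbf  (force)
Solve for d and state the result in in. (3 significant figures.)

Solving W = F·d for d: d = W/F.
W = 0.0242 kJ = 24.20 J; F = 1820 lbf = 8096 N.
d = 0.002989 m
0.002989 m × (1 in / 0.02540 m) = 0.1177 in

0.118 in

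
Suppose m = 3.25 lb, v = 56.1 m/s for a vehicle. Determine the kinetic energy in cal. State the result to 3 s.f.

554 cal

Directly: KE = ½mv².
m = 3.25 lb = 1.474 kg; v = 56.1 m/s.
KE = 2320 J
2320 J × (1 cal / 4.184 J) = 554.4 cal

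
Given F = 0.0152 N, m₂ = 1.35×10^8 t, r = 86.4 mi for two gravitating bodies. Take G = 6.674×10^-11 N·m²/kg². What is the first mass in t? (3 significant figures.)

Rearranging F = G·m₁·m₂/r² for m₁: m₁ = F·r²/(G·m₂).
F = 0.0152 N; m₂ = 1.35×10^8 t = 1.350×10^11 kg; r = 86.4 mi = 1.390×10^5 m; G = 6.674×10^-11 N·m²/kg².
m₁ = 3.262×10^7 kg
3.262×10^7 kg × (1 t / 1000 kg) = 32617 t

32600 t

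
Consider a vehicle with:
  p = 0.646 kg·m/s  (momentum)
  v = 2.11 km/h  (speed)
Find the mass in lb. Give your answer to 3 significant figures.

Rearranging: m = p/v.
p = 0.646 kg·m/s; v = 2.11 km/h = 0.5861 m/s.
m = 1.102 kg
1.102 kg × (1 lb / 0.4536 kg) = 2.430 lb

2.43 lb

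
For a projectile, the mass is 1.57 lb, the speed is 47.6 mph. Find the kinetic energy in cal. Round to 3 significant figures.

38.5 cal

KE is given directly by: KE = ½mv².
m = 1.57 lb = 0.7121 kg; v = 47.6 mph = 21.28 m/s.
KE = 161.2 J  (the unit combination reduces to kg·m²/s² = J)
161.2 J × (1 cal / 4.184 J) = 38.53 cal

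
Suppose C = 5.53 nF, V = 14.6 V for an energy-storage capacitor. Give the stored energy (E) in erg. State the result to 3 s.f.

5.89 erg

Directly: E = ½CV².
C = 5.53 nF = 5.530×10^-9 F; V = 14.6 V.
E = 5.894×10^-7 J  (the unit combination reduces to kg·m²/s² = J)
5.894×10^-7 J × (1 erg / 1.000×10^-7 J) = 5.894 erg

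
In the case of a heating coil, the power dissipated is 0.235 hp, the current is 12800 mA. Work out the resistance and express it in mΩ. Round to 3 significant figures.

Rearranging P = I²R for R: R = P/I².
P = 0.235 hp = 175.2 W; I = 12800 mA = 12.80 A.
R = 1.070 Ω
1.070 Ω × (1 mΩ / 0.001000 Ω) = 1070 mΩ

1070 mΩ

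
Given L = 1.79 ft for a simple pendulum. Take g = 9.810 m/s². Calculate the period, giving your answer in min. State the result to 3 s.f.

T is given directly by: T = 2π√(L/g).
L = 1.79 ft = 0.5456 m; g = 9.810 m/s².
T = 1.482 s
1.482 s × (1 min / 60.00 s) = 0.02470 min

0.0247 min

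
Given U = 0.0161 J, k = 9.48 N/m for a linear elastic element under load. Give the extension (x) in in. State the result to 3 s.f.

2.29 in

Rearranging: x = √(2U/k).
U = 0.0161 J; k = 9.48 N/m.
x = 0.05828 m
0.05828 m × (1 in / 0.02540 m) = 2.295 in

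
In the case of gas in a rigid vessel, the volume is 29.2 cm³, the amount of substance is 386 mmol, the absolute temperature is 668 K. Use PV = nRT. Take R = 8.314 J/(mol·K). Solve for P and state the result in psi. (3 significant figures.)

10600 psi

Directly: P = nRT/V.
V = 29.2 cm³ = 2.920×10^-5 m³; n = 386 mmol = 0.3860 mol; T = 668 K; R = 8.314 J/(mol·K).
P = 7.342×10^7 Pa
7.342×10^7 Pa × (1 psi / 6895 Pa) = 10648 psi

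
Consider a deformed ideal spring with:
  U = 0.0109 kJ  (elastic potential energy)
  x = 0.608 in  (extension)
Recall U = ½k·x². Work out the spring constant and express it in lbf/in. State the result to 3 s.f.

Rearranging U = ½k·x² for k: k = 2U/x².
U = 0.0109 kJ = 10.90 J; x = 0.608 in = 0.01544 m.
k = 91408 N/m
91408 N/m × (1 lbf/in / 175.1 N/m) = 522.0 lbf/in

522 lbf/in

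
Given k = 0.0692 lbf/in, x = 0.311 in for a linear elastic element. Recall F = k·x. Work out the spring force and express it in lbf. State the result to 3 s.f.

From Hooke's law: F = kx.
k = 0.0692 lbf/in = 12.12 N/m; x = 0.311 in = 0.007899 m.
F = 0.09573 N
0.09573 N × (1 lbf / 4.448 N) = 0.02152 lbf

0.0215 lbf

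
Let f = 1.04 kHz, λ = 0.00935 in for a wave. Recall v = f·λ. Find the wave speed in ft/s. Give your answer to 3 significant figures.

Directly: v = fλ.
f = 1.04 kHz = 1040 Hz; λ = 0.00935 in = 2.375×10^-4 m.
v = 0.2470 m/s
0.2470 m/s × (1 ft/s / 0.3048 m/s) = 0.8103 ft/s

0.810 ft/s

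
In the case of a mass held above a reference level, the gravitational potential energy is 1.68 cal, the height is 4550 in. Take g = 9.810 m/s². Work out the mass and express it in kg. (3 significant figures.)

Solving PE = m·g·h for m: m = PE/(g·h).
PE = 1.68 cal = 7.029 J; h = 4550 in = 115.6 m; g = 9.810 m/s².
m = 0.006200 kg

0.00620 kg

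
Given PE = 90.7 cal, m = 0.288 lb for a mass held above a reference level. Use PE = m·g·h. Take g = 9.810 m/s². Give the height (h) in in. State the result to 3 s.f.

Rearranging: h = PE/(m·g).
PE = 90.7 cal = 379.5 J; m = 0.288 lb = 0.1306 kg; g = 9.810 m/s².
h = 296.1 m
296.1 m × (1 in / 0.02540 m) = 11658 in

11700 in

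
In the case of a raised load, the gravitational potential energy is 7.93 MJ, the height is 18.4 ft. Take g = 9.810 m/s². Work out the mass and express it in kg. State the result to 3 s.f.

1.44×10^5 kg

Solving PE = m·g·h for m: m = PE/(g·h).
PE = 7.93 MJ = 7.930×10^6 J; h = 18.4 ft = 5.608 m; g = 9.810 m/s².
m = 1.441×10^5 kg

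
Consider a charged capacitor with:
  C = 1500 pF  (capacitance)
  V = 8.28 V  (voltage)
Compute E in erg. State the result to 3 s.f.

Directly: E = ½CV².
C = 1500 pF = 1.500×10^-9 F; V = 8.28 V.
E = 5.142×10^-8 J
5.142×10^-8 J × (1 erg / 1.000×10^-7 J) = 0.5142 erg

0.514 erg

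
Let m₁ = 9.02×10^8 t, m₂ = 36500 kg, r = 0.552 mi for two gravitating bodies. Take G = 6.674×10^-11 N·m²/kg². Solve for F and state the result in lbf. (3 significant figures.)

F is given directly by: F = Gm₁m₂/r².
m₁ = 9.02×10^8 t = 9.020×10^11 kg; m₂ = 36500 kg; r = 0.552 mi = 888.4 m; G = 6.674×10^-11 N·m²/kg².
F = 2.784 N
2.784 N × (1 lbf / 4.448 N) = 0.6259 lbf

0.626 lbf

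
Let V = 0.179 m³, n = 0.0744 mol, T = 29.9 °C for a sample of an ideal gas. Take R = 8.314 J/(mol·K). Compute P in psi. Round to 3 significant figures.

0.152 psi

P is given directly by: P = nRT/V.
V = 0.179 m³; n = 0.0744 mol; T = 29.9 °C = 303.0 K; R = 8.314 J/(mol·K).
P = 1047 Pa
1047 Pa × (1 psi / 6895 Pa) = 0.1519 psi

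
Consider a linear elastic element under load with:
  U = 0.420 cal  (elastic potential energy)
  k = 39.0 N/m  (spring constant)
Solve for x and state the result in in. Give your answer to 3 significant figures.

Rearranging U = ½k·x² for x: x = √(2U/k).
U = 0.420 cal = 1.757 J; k = 39.0 N/m.
x = 0.3002 m
0.3002 m × (1 in / 0.02540 m) = 11.82 in

11.8 in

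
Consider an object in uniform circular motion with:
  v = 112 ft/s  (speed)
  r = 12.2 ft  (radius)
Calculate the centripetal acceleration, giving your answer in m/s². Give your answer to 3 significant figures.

313 m/s²

Directly: a = v²/r.
v = 112 ft/s = 34.14 m/s; r = 12.2 ft = 3.719 m.
a = 313.4 m/s²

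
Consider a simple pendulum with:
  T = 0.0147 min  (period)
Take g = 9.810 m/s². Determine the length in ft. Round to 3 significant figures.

0.634 ft

Solving T = 2π√(L/g) for L: L = g·(T/2π)².
T = 0.0147 min = 0.8820 s; g = 9.810 m/s².
L = 0.1933 m
0.1933 m × (1 ft / 0.3048 m) = 0.6342 ft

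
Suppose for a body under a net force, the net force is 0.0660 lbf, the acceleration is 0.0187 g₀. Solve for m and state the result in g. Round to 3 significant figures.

From Newton's second law: m = F/a.
F = 0.0660 lbf = 0.2936 N; a = 0.0187 g₀ = 0.1834 m/s².
m = 1.601 kg
1.601 kg × (1 g / 0.001000 kg) = 1601 g

1600 g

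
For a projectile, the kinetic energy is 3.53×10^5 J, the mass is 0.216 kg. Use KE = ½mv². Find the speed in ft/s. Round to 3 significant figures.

Solving KE = ½mv² for v: v = √(2·KE/m).
KE = 3.53×10^5 J; m = 0.216 kg.
v = 1808 m/s
1808 m/s × (1 ft/s / 0.3048 m/s) = 5931 ft/s

5930 ft/s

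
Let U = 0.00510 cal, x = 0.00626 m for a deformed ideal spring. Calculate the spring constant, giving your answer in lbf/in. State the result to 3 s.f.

6.22 lbf/in

Rearranging U = ½k·x² for k: k = 2U/x².
U = 0.00510 cal = 0.02134 J; x = 0.00626 m.
k = 1089 N/m
1089 N/m × (1 lbf/in / 175.1 N/m) = 6.219 lbf/in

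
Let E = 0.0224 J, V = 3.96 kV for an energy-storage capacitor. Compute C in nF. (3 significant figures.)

Solving E = ½C·V² for C: C = 2E/V².
E = 0.0224 J; V = 3.96 kV = 3960 V.
C = 2.857×10^-9 F
2.857×10^-9 F × (1 nF / 1.000×10^-9 F) = 2.857 nF

2.86 nF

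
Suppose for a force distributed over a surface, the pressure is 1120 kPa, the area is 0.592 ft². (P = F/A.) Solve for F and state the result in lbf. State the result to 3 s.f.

13800 lbf

Rearranging: F = P·A.
P = 1120 kPa = 1.120×10^6 Pa; A = 0.592 ft² = 0.05500 m².
F = 61598 N  (the unit combination reduces to kg·m/s² = N)
61598 N × (1 lbf / 4.448 N) = 13848 lbf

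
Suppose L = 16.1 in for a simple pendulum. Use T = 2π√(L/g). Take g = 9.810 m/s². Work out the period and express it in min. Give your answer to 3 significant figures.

T is given directly by: T = 2π√(L/g).
L = 16.1 in = 0.4089 m; g = 9.810 m/s².
T = 1.283 s
1.283 s × (1 min / 60.00 s) = 0.02138 min

0.0214 min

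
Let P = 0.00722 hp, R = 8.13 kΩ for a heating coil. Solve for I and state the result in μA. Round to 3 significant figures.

Rearranging: I = √(P/R).
P = 0.00722 hp = 5.384 W; R = 8.13 kΩ = 8130 Ω.
I = 0.02573 A
0.02573 A × (1 μA / 1.000×10^-6 A) = 25734 μA

25700 μA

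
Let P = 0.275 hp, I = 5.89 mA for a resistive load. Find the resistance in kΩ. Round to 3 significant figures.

Solving P = I²R for R: R = P/I².
P = 0.275 hp = 205.1 W; I = 5.89 mA = 0.005890 A.
R = 5.911×10^6 Ω
5.911×10^6 Ω × (1 kΩ / 1000 Ω) = 5911 kΩ

5910 kΩ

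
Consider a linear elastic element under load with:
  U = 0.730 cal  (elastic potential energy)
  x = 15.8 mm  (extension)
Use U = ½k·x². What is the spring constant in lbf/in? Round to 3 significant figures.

Solving U = ½k·x² for k: k = 2U/x².
U = 0.730 cal = 3.054 J; x = 15.8 mm = 0.01580 m.
k = 24470 N/m
24470 N/m × (1 lbf/in / 175.1 N/m) = 139.7 lbf/in

140 lbf/in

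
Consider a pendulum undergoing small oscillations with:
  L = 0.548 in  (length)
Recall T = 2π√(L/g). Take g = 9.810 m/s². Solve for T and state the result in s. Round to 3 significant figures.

Directly: T = 2π√(L/g).
L = 0.548 in = 0.01392 m; g = 9.810 m/s².
T = 0.2367 s

0.237 s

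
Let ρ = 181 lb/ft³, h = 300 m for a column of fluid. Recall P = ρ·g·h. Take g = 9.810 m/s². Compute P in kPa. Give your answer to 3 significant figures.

8530 kPa

Directly: P = ρgh.
ρ = 181 lb/ft³ = 2899 kg/m³; h = 300 m; g = 9.810 m/s².
P = 8.533×10^6 Pa  (the unit combination reduces to kg/(m·s²) = Pa)
8.533×10^6 Pa × (1 kPa / 1000 Pa) = 8533 kPa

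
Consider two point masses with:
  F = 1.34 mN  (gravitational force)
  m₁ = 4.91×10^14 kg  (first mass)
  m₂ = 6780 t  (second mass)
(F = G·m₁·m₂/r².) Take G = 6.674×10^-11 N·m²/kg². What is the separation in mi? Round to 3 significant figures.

From Newton's law of gravitation: r = √(G·m₁m₂/F).
F = 1.34 mN = 0.001340 N; m₁ = 4.91×10^14 kg; m₂ = 6780 t = 6.780×10^6 kg; G = 6.674×10^-11 N·m²/kg².
r = 1.288×10^7 m
1.288×10^7 m × (1 mi / 1609 m) = 8001 mi

8000 mi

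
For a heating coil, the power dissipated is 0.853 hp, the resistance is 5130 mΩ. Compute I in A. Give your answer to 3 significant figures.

Rearranging P = I²R for I: I = √(P/R).
P = 0.853 hp = 636.1 W; R = 5130 mΩ = 5.130 Ω.
I = 11.14 A

11.1 A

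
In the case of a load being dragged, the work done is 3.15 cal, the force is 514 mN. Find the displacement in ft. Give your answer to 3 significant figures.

Rearranging: d = W/F.
W = 3.15 cal = 13.18 J; F = 514 mN = 0.5140 N.
d = 25.64 m
25.64 m × (1 ft / 0.3048 m) = 84.12 ft

84.1 ft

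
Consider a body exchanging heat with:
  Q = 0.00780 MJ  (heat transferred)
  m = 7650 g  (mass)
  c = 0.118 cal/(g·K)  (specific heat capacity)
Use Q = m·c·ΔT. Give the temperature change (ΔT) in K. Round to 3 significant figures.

2.07 K

Rearranging Q = m·c·ΔT for ΔT: ΔT = Q/(m·c).
Q = 0.00780 MJ = 7800 J; m = 7650 g = 7.650 kg; c = 0.118 cal/(g·K) = 493.7 J/(kg·K).
ΔT = 2.065 K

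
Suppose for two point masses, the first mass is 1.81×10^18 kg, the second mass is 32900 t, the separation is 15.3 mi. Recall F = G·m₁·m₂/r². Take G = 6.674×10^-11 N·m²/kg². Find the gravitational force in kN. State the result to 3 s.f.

6560 kN

From Newton's law of gravitation: F = Gm₁m₂/r².
m₁ = 1.81×10^18 kg; m₂ = 32900 t = 3.290×10^7 kg; r = 15.3 mi = 24623 m; G = 6.674×10^-11 N·m²/kg².
F = 6.555×10^6 N
6.555×10^6 N × (1 kN / 1000 N) = 6555 kN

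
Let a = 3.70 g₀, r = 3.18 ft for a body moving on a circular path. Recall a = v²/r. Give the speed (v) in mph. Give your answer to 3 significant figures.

13.3 mph

Solving a = v²/r for v: v = √(a·r).
a = 3.70 g₀ = 36.28 m/s²; r = 3.18 ft = 0.9693 m.
v = 5.930 m/s
5.930 m/s × (1 mph / 0.4470 m/s) = 13.27 mph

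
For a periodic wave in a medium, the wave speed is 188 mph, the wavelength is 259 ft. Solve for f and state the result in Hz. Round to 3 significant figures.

1.06 Hz

Rearranging v = f·λ for f: f = v/λ.
v = 188 mph = 84.04 m/s; λ = 259 ft = 78.94 m.
f = 1.065 Hz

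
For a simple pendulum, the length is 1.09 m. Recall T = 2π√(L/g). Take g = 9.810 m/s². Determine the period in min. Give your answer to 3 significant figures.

T is given directly by: T = 2π√(L/g).
L = 1.09 m; g = 9.810 m/s².
T = 2.094 s
2.094 s × (1 min / 60.00 s) = 0.03491 min

0.0349 min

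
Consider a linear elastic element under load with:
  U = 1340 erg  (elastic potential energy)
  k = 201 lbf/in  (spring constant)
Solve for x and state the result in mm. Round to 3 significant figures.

Solving U = ½k·x² for x: x = √(2U/k).
U = 1340 erg = 1.340×10^-4 J; k = 201 lbf/in = 35200 N/m.
x = 8.726×10^-5 m
8.726×10^-5 m × (1 mm / 0.001000 m) = 0.08726 mm

0.0873 mm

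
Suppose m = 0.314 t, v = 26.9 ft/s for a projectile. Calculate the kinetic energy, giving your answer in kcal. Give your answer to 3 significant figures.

KE is given directly by: KE = ½mv².
m = 0.314 t = 314.0 kg; v = 26.9 ft/s = 8.199 m/s.
KE = 10554 J  (the unit combination reduces to kg·m²/s² = J)
10554 J × (1 kcal / 4184 J) = 2.523 kcal

2.52 kcal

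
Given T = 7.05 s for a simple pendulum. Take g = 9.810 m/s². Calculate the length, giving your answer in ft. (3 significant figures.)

Solving T = 2π√(L/g) for L: L = g·(T/2π)².
T = 7.05 s; g = 9.810 m/s².
L = 12.35 m
12.35 m × (1 ft / 0.3048 m) = 40.52 ft

40.5 ft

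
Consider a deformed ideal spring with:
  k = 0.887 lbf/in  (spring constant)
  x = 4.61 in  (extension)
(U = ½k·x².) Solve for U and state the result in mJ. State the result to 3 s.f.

1060 mJ

U is given directly by: U = ½kx².
k = 0.887 lbf/in = 155.3 N/m; x = 4.61 in = 0.1171 m.
U = 1.065 J
1.065 J × (1 mJ / 0.001000 J) = 1065 mJ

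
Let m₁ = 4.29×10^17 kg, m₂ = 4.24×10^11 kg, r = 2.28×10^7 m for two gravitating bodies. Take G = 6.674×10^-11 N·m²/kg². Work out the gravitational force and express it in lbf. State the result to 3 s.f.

5250 lbf

F is given directly by: F = Gm₁m₂/r².
m₁ = 4.29×10^17 kg; m₂ = 4.24×10^11 kg; r = 2.28×10^7 m; G = 6.674×10^-11 N·m²/kg².
F = 23353 N
23353 N × (1 lbf / 4.448 N) = 5250 lbf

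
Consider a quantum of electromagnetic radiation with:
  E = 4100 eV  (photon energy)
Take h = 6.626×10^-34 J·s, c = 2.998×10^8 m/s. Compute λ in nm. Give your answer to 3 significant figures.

0.302 nm

Solving E = h·c/λ for λ: λ = hc/E.
E = 4100 eV = 6.569×10^-16 J; h = 6.626×10^-34 J·s; c = 2.998×10^8 m/s.
λ = 3.024×10^-10 m
3.024×10^-10 m × (1 nm / 1.000×10^-9 m) = 0.3024 nm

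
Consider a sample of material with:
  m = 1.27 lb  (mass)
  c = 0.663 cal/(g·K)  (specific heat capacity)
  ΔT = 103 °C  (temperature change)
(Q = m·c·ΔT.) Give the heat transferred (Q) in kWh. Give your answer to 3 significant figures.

0.0457 kWh

Q is given directly by: Q = mcΔT.
m = 1.27 lb = 0.5761 kg; c = 0.663 cal/(g·K) = 2774 J/(kg·K); ΔT = 103 °C = 103.0 K.
Q = 1.646×10^5 J
1.646×10^5 J × (1 kWh / 3.600×10^6 J) = 0.04572 kWh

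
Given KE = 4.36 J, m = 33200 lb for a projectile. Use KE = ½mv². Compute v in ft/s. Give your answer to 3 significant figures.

Rearranging KE = ½mv² for v: v = √(2·KE/m).
KE = 4.36 J; m = 33200 lb = 15059 kg.
v = 0.02406 m/s
0.02406 m/s × (1 ft/s / 0.3048 m/s) = 0.07895 ft/s

0.0789 ft/s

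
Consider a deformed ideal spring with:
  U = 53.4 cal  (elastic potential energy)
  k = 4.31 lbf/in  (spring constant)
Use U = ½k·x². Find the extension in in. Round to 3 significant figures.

30.3 in

Rearranging: x = √(2U/k).
U = 53.4 cal = 223.4 J; k = 4.31 lbf/in = 754.8 N/m.
x = 0.7694 m
0.7694 m × (1 in / 0.02540 m) = 30.29 in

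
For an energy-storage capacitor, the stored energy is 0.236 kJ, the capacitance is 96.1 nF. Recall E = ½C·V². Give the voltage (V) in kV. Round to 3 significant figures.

70.1 kV

Rearranging: V = √(2E/C).
E = 0.236 kJ = 236.0 J; C = 96.1 nF = 9.610×10^-8 F.
V = 70082 V  (the unit combination reduces to kg·m²/(A·s³) = V)
70082 V × (1 kV / 1000 V) = 70.08 kV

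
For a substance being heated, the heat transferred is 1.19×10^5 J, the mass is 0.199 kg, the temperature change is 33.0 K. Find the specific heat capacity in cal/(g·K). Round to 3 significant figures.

4.33 cal/(g·K)

Solving Q = m·c·ΔT for c: c = Q/(m·ΔT).
Q = 1.19×10^5 J; m = 0.199 kg; ΔT = 33.0 K.
c = 18121 J/(kg·K)
18121 J/(kg·K) × (1 cal/(g·K) / 4184 J/(kg·K)) = 4.331 cal/(g·K)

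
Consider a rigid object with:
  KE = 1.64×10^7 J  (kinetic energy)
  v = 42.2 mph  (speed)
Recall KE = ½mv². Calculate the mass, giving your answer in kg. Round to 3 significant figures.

Rearranging: m = 2·KE/v².
KE = 1.64×10^7 J; v = 42.2 mph = 18.87 m/s.
m = 92163 kg

92200 kg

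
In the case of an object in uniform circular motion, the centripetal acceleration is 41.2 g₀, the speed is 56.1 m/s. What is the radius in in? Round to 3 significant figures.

307 in

Rearranging a = v²/r for r: r = v²/a.
a = 41.2 g₀ = 404.0 m/s²; v = 56.1 m/s.
r = 7.789 m
7.789 m × (1 in / 0.02540 m) = 306.7 in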